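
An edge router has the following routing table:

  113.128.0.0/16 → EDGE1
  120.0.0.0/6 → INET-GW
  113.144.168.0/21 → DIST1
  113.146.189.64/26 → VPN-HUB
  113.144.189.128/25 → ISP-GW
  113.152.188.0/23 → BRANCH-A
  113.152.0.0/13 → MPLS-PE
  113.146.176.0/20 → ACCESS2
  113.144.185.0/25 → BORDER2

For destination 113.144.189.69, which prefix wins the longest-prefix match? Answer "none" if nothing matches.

none

113.144.189.69 is outside every listed prefix and there is no default route.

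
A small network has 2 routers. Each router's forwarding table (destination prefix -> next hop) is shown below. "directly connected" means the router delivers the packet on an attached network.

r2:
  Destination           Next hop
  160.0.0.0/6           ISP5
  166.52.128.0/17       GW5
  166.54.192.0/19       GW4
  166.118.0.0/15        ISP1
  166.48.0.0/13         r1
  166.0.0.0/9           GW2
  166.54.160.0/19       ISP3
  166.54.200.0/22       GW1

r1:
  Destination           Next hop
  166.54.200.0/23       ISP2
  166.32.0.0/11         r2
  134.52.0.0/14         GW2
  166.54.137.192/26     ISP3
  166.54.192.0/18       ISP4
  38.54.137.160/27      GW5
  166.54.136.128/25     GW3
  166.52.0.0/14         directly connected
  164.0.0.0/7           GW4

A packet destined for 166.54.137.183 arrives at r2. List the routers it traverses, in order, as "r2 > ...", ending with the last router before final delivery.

r2 > r1

At r2: longest match for 166.54.137.183 is 166.48.0.0/13 -> r1
At r1: longest match for 166.54.137.183 is 166.52.0.0/14 -> directly connected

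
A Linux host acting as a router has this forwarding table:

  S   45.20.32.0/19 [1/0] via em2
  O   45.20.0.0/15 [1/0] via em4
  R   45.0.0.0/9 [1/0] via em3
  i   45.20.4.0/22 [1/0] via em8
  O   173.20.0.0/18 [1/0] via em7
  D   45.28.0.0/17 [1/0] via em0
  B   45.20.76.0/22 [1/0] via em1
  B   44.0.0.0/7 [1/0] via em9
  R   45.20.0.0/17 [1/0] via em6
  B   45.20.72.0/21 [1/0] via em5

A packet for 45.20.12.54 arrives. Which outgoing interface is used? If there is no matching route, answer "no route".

em6

Routes whose prefix contains 45.20.12.54:
  44.0.0.0/7 (44.0.0.0 - 45.255.255.255) -> em9
  45.0.0.0/9 (45.0.0.0 - 45.127.255.255) -> em3
  45.20.0.0/15 (45.20.0.0 - 45.21.255.255) -> em4
  45.20.0.0/17 (45.20.0.0 - 45.20.127.255) -> em6
More-specific entries that do NOT match:
  45.20.4.0/22 (45.20.4.0 - 45.20.7.255) does not contain 45.20.12.54
  45.20.76.0/22 (45.20.76.0 - 45.20.79.255) does not contain 45.20.12.54
  45.20.72.0/21 (45.20.72.0 - 45.20.79.255) does not contain 45.20.12.54
  45.20.32.0/19 (45.20.32.0 - 45.20.63.255) does not contain 45.20.12.54
  173.20.0.0/18 (173.20.0.0 - 173.20.63.255) does not contain 45.20.12.54
Longest matching prefix is /17 -> interface em6.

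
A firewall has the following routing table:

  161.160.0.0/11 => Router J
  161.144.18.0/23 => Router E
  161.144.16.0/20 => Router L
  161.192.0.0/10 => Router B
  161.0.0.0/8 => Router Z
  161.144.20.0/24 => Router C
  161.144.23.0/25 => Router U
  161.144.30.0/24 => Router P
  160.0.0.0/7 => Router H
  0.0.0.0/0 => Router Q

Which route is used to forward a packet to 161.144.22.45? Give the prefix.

Entries matching 161.144.22.45:
  0.0.0.0/0 (default, matches everything)
  160.0.0.0/7 (160.0.0.0 - 161.255.255.255)
  161.0.0.0/8 (161.0.0.0 - 161.255.255.255)
  161.144.16.0/20 (161.144.16.0 - 161.144.31.255)
Most specific is 161.144.16.0/20.

161.144.16.0/20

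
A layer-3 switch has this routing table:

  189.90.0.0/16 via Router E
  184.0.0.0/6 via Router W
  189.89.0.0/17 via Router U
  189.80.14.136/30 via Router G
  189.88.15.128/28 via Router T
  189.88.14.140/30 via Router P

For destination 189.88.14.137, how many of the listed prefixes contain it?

0

No listed prefix contains 189.88.14.137.
Total matching entries: 0.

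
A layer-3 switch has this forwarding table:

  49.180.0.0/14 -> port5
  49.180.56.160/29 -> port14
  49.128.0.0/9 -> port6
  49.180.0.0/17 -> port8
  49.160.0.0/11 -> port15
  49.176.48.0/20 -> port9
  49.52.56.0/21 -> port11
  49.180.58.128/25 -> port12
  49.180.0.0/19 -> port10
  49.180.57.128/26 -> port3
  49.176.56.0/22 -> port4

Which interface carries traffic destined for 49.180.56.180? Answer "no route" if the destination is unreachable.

Routes whose prefix contains 49.180.56.180:
  49.128.0.0/9 (49.128.0.0 - 49.255.255.255) -> port6
  49.160.0.0/11 (49.160.0.0 - 49.191.255.255) -> port15
  49.180.0.0/14 (49.180.0.0 - 49.183.255.255) -> port5
  49.180.0.0/17 (49.180.0.0 - 49.180.127.255) -> port8
More-specific entries that do NOT match:
  49.180.56.160/29 (49.180.56.160 - 49.180.56.167) does not contain 49.180.56.180
  49.180.57.128/26 (49.180.57.128 - 49.180.57.191) does not contain 49.180.56.180
  49.180.58.128/25 (49.180.58.128 - 49.180.58.255) does not contain 49.180.56.180
  49.176.56.0/22 (49.176.56.0 - 49.176.59.255) does not contain 49.180.56.180
  49.52.56.0/21 (49.52.56.0 - 49.52.63.255) does not contain 49.180.56.180
  49.176.48.0/20 (49.176.48.0 - 49.176.63.255) does not contain 49.180.56.180
  49.180.0.0/19 (49.180.0.0 - 49.180.31.255) does not contain 49.180.56.180
Longest matching prefix is /17 -> interface port8.

port8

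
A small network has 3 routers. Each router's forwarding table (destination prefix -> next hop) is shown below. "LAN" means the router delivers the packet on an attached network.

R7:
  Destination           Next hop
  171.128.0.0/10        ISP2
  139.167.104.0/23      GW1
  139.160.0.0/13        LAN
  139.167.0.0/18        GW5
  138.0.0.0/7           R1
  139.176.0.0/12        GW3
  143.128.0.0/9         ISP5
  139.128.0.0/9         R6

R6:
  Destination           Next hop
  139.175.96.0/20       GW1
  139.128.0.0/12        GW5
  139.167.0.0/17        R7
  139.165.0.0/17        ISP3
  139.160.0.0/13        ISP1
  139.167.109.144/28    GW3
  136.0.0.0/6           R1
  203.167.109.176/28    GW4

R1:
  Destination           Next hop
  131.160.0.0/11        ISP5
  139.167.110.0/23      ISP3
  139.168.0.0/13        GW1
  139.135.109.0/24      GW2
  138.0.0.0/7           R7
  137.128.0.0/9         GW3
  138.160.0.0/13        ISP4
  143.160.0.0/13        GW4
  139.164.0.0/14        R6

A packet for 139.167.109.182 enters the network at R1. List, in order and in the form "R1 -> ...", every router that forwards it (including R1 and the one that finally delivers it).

R1 -> R6 -> R7

At R1: longest match for 139.167.109.182 is 139.164.0.0/14 -> R6
At R6: longest match for 139.167.109.182 is 139.167.0.0/17 -> R7
At R7: longest match for 139.167.109.182 is 139.160.0.0/13 -> LAN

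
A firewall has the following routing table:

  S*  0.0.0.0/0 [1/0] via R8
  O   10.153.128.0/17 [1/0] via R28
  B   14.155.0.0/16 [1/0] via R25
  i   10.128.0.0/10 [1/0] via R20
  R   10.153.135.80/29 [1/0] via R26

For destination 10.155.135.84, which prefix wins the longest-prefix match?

Entries matching 10.155.135.84:
  0.0.0.0/0 (default, matches everything)
  10.128.0.0/10 (10.128.0.0 - 10.191.255.255)
Most specific is 10.128.0.0/10.

10.128.0.0/10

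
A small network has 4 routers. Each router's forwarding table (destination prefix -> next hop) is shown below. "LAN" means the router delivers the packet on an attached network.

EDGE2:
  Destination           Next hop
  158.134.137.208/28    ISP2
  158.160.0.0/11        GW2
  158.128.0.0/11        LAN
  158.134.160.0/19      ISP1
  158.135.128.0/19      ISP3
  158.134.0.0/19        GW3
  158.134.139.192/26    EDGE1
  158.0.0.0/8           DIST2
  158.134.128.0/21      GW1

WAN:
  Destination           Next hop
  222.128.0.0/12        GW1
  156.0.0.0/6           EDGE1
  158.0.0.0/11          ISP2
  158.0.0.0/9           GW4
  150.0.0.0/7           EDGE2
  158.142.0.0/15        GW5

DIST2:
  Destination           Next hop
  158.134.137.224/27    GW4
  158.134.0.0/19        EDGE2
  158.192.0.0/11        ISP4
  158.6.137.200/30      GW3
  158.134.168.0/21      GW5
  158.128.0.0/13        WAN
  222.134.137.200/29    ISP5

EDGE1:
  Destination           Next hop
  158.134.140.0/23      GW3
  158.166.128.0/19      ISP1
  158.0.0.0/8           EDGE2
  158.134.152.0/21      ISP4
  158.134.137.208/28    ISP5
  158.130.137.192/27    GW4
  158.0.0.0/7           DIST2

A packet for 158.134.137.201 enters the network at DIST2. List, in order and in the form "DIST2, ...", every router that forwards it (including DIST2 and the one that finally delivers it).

At DIST2: longest match for 158.134.137.201 is 158.128.0.0/13 -> WAN
At WAN: longest match for 158.134.137.201 is 156.0.0.0/6 -> EDGE1
At EDGE1: longest match for 158.134.137.201 is 158.0.0.0/8 -> EDGE2
At EDGE2: longest match for 158.134.137.201 is 158.128.0.0/11 -> LAN

DIST2, WAN, EDGE1, EDGE2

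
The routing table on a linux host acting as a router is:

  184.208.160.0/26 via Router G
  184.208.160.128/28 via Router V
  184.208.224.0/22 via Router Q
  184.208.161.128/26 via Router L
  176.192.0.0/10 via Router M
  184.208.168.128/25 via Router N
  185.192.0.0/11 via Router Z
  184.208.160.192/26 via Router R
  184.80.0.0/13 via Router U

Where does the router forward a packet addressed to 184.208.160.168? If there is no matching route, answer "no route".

no route

No entry's prefix contains 184.208.160.168; there is no default route.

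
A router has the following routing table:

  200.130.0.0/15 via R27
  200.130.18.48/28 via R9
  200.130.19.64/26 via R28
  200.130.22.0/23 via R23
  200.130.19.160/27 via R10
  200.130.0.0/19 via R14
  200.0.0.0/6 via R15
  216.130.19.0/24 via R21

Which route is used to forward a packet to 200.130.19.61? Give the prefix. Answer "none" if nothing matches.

Entries matching 200.130.19.61:
  200.0.0.0/6 (200.0.0.0 - 203.255.255.255)
  200.130.0.0/15 (200.130.0.0 - 200.131.255.255)
  200.130.0.0/19 (200.130.0.0 - 200.130.31.255)
Most specific is 200.130.0.0/19.

200.130.0.0/19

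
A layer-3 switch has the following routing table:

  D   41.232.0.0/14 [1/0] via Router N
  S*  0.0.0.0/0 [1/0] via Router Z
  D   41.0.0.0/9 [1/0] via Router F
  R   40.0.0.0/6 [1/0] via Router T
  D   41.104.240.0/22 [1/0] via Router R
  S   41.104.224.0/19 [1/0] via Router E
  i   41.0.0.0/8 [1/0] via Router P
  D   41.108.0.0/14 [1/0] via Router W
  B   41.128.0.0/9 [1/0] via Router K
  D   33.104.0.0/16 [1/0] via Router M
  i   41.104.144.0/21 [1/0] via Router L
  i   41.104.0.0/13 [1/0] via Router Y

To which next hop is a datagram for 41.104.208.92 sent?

Router Y

Routes whose prefix contains 41.104.208.92:
  0.0.0.0/0 (default, matches everything) -> Router Z
  40.0.0.0/6 (40.0.0.0 - 43.255.255.255) -> Router T
  41.0.0.0/8 (41.0.0.0 - 41.255.255.255) -> Router P
  41.0.0.0/9 (41.0.0.0 - 41.127.255.255) -> Router F
  41.104.0.0/13 (41.104.0.0 - 41.111.255.255) -> Router Y
More-specific entries that do NOT match:
  41.104.240.0/22 (41.104.240.0 - 41.104.243.255) does not contain 41.104.208.92
  41.104.144.0/21 (41.104.144.0 - 41.104.151.255) does not contain 41.104.208.92
  41.104.224.0/19 (41.104.224.0 - 41.104.255.255) does not contain 41.104.208.92
  33.104.0.0/16 (33.104.0.0 - 33.104.255.255) does not contain 41.104.208.92
  41.232.0.0/14 (41.232.0.0 - 41.235.255.255) does not contain 41.104.208.92
  41.108.0.0/14 (41.108.0.0 - 41.111.255.255) does not contain 41.104.208.92
Longest matching prefix is /13 -> next hop Router Y.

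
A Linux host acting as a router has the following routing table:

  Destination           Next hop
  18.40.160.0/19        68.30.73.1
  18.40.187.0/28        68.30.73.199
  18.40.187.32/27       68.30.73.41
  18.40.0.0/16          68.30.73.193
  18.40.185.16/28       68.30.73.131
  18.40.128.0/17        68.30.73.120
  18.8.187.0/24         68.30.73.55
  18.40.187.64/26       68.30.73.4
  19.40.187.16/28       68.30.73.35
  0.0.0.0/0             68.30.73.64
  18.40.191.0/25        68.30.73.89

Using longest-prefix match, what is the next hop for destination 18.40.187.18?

68.30.73.1

Routes whose prefix contains 18.40.187.18:
  0.0.0.0/0 (default, matches everything) -> 68.30.73.64
  18.40.0.0/16 (18.40.0.0 - 18.40.255.255) -> 68.30.73.193
  18.40.128.0/17 (18.40.128.0 - 18.40.255.255) -> 68.30.73.120
  18.40.160.0/19 (18.40.160.0 - 18.40.191.255) -> 68.30.73.1
More-specific entries that do NOT match:
  18.40.187.0/28 (18.40.187.0 - 18.40.187.15) does not contain 18.40.187.18
  18.40.185.16/28 (18.40.185.16 - 18.40.185.31) does not contain 18.40.187.18
  19.40.187.16/28 (19.40.187.16 - 19.40.187.31) does not contain 18.40.187.18
  18.40.187.32/27 (18.40.187.32 - 18.40.187.63) does not contain 18.40.187.18
  18.40.187.64/26 (18.40.187.64 - 18.40.187.127) does not contain 18.40.187.18
  18.40.191.0/25 (18.40.191.0 - 18.40.191.127) does not contain 18.40.187.18
  18.8.187.0/24 (18.8.187.0 - 18.8.187.255) does not contain 18.40.187.18
Longest matching prefix is /19 -> next hop 68.30.73.1.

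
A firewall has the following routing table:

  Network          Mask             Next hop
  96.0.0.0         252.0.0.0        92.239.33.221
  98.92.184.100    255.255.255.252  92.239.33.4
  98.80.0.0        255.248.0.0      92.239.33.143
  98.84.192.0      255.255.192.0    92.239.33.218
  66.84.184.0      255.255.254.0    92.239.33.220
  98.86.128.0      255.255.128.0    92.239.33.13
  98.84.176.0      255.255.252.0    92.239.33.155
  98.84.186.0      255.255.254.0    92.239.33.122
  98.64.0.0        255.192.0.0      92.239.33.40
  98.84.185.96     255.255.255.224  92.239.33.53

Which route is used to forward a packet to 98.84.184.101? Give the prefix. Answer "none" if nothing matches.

Entries matching 98.84.184.101:
  96.0.0.0/6 (96.0.0.0 - 99.255.255.255)
  98.64.0.0/10 (98.64.0.0 - 98.127.255.255)
  98.80.0.0/13 (98.80.0.0 - 98.87.255.255)
Most specific is 98.80.0.0/13.

98.80.0.0/13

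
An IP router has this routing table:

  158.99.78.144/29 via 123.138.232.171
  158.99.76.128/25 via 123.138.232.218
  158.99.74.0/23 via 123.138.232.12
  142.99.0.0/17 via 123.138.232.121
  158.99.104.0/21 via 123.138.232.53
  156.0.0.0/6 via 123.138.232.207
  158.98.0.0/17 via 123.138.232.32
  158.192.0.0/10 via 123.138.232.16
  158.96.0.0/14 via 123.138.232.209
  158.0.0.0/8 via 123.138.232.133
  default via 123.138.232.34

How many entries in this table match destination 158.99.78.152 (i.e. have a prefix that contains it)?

4

Prefixes containing 158.99.78.152:
  0.0.0.0/0 (default, matches everything)
  156.0.0.0/6 (156.0.0.0 - 159.255.255.255)
  158.0.0.0/8 (158.0.0.0 - 158.255.255.255)
  158.96.0.0/14 (158.96.0.0 - 158.99.255.255)
Total matching entries: 4.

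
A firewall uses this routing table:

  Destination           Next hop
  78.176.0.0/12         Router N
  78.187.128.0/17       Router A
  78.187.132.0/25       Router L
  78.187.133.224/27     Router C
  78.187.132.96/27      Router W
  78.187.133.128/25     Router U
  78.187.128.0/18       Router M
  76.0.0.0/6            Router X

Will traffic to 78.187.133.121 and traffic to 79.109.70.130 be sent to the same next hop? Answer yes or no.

78.187.133.121: longest match 78.187.128.0/18 -> Router M
79.109.70.130: longest match 76.0.0.0/6 -> Router X

no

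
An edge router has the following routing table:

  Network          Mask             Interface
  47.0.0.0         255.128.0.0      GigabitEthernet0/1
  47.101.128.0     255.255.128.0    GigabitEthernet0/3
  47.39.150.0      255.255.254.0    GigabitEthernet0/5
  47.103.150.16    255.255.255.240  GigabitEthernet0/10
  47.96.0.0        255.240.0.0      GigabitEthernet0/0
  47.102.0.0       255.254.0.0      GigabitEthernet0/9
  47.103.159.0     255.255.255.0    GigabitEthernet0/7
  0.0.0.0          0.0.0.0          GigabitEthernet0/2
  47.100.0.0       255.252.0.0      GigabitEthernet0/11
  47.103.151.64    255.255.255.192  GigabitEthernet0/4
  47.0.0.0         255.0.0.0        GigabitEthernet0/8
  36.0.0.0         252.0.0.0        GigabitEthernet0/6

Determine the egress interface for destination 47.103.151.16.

Routes whose prefix contains 47.103.151.16:
  0.0.0.0/0 (default, matches everything) -> GigabitEthernet0/2
  47.0.0.0/8 (47.0.0.0 - 47.255.255.255) -> GigabitEthernet0/8
  47.0.0.0/9 (47.0.0.0 - 47.127.255.255) -> GigabitEthernet0/1
  47.96.0.0/12 (47.96.0.0 - 47.111.255.255) -> GigabitEthernet0/0
  47.100.0.0/14 (47.100.0.0 - 47.103.255.255) -> GigabitEthernet0/11
  47.102.0.0/15 (47.102.0.0 - 47.103.255.255) -> GigabitEthernet0/9
More-specific entries that do NOT match:
  47.103.150.16/28 (47.103.150.16 - 47.103.150.31) does not contain 47.103.151.16
  47.103.151.64/26 (47.103.151.64 - 47.103.151.127) does not contain 47.103.151.16
  47.103.159.0/24 (47.103.159.0 - 47.103.159.255) does not contain 47.103.151.16
  47.39.150.0/23 (47.39.150.0 - 47.39.151.255) does not contain 47.103.151.16
  47.101.128.0/17 (47.101.128.0 - 47.101.255.255) does not contain 47.103.151.16
Longest matching prefix is /15 -> interface GigabitEthernet0/9.

GigabitEthernet0/9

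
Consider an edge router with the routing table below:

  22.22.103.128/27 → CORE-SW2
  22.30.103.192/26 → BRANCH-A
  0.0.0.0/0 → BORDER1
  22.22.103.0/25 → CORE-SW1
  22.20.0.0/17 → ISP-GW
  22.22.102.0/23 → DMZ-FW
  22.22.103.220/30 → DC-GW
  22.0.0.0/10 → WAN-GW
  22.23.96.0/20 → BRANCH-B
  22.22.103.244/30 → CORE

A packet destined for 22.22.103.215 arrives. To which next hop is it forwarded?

Routes whose prefix contains 22.22.103.215:
  0.0.0.0/0 (default, matches everything) -> BORDER1
  22.0.0.0/10 (22.0.0.0 - 22.63.255.255) -> WAN-GW
  22.22.102.0/23 (22.22.102.0 - 22.22.103.255) -> DMZ-FW
More-specific entries that do NOT match:
  22.22.103.220/30 (22.22.103.220 - 22.22.103.223) does not contain 22.22.103.215
  22.22.103.244/30 (22.22.103.244 - 22.22.103.247) does not contain 22.22.103.215
  22.22.103.128/27 (22.22.103.128 - 22.22.103.159) does not contain 22.22.103.215
  22.30.103.192/26 (22.30.103.192 - 22.30.103.255) does not contain 22.22.103.215
  22.22.103.0/25 (22.22.103.0 - 22.22.103.127) does not contain 22.22.103.215
Longest matching prefix is /23 -> next hop DMZ-FW.

DMZ-FW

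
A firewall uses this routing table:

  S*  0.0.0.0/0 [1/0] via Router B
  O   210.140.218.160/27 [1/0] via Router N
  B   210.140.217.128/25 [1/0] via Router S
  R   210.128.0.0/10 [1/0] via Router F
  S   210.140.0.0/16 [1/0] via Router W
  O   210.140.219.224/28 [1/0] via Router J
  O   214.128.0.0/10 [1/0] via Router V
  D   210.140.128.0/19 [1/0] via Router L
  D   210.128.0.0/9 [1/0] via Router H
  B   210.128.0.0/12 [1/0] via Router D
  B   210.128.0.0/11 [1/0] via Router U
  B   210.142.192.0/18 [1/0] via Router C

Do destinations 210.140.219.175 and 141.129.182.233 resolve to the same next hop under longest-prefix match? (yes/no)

210.140.219.175: longest match 210.140.0.0/16 -> Router W
141.129.182.233: longest match 0.0.0.0/0 -> Router B

no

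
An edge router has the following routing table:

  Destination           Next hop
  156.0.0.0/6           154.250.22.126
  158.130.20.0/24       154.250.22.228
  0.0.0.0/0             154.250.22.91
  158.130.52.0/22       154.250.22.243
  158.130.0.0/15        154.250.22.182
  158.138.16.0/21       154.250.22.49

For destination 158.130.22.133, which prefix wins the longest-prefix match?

Entries matching 158.130.22.133:
  0.0.0.0/0 (default, matches everything)
  156.0.0.0/6 (156.0.0.0 - 159.255.255.255)
  158.130.0.0/15 (158.130.0.0 - 158.131.255.255)
Most specific is 158.130.0.0/15.

158.130.0.0/15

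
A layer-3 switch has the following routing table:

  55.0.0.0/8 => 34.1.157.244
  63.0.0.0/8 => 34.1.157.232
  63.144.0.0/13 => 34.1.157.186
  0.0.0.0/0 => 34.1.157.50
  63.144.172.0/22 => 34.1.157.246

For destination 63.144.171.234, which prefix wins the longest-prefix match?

Entries matching 63.144.171.234:
  0.0.0.0/0 (default, matches everything)
  63.0.0.0/8 (63.0.0.0 - 63.255.255.255)
  63.144.0.0/13 (63.144.0.0 - 63.151.255.255)
Most specific is 63.144.0.0/13.

63.144.0.0/13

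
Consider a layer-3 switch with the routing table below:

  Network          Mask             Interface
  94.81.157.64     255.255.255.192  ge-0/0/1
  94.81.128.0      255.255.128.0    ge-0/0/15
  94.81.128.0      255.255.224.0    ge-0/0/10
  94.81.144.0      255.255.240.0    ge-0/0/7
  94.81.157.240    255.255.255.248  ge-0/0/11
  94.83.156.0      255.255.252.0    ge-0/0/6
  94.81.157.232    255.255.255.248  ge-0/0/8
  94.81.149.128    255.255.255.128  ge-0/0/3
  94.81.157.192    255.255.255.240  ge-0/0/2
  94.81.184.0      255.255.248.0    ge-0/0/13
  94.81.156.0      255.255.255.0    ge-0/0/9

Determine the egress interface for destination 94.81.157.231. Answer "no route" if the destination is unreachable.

Routes whose prefix contains 94.81.157.231:
  94.81.128.0/17 (94.81.128.0 - 94.81.255.255) -> ge-0/0/15
  94.81.128.0/19 (94.81.128.0 - 94.81.159.255) -> ge-0/0/10
  94.81.144.0/20 (94.81.144.0 - 94.81.159.255) -> ge-0/0/7
More-specific entries that do NOT match:
  94.81.157.240/29 (94.81.157.240 - 94.81.157.247) does not contain 94.81.157.231
  94.81.157.232/29 (94.81.157.232 - 94.81.157.239) does not contain 94.81.157.231
  94.81.157.192/28 (94.81.157.192 - 94.81.157.207) does not contain 94.81.157.231
  94.81.157.64/26 (94.81.157.64 - 94.81.157.127) does not contain 94.81.157.231
  94.81.149.128/25 (94.81.149.128 - 94.81.149.255) does not contain 94.81.157.231
  94.81.156.0/24 (94.81.156.0 - 94.81.156.255) does not contain 94.81.157.231
  94.83.156.0/22 (94.83.156.0 - 94.83.159.255) does not contain 94.81.157.231
  94.81.184.0/21 (94.81.184.0 - 94.81.191.255) does not contain 94.81.157.231
Longest matching prefix is /20 -> interface ge-0/0/7.

ge-0/0/7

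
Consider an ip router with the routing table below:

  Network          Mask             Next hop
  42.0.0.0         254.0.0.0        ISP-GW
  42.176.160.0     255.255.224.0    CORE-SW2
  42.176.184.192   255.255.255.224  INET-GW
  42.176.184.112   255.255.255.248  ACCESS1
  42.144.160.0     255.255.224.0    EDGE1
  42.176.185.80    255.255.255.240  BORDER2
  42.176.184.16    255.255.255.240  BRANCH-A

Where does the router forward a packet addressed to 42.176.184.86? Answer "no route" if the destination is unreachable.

Routes whose prefix contains 42.176.184.86:
  42.0.0.0/7 (42.0.0.0 - 43.255.255.255) -> ISP-GW
  42.176.160.0/19 (42.176.160.0 - 42.176.191.255) -> CORE-SW2
More-specific entries that do NOT match:
  42.176.184.112/29 (42.176.184.112 - 42.176.184.119) does not contain 42.176.184.86
  42.176.185.80/28 (42.176.185.80 - 42.176.185.95) does not contain 42.176.184.86
  42.176.184.16/28 (42.176.184.16 - 42.176.184.31) does not contain 42.176.184.86
  42.176.184.192/27 (42.176.184.192 - 42.176.184.223) does not contain 42.176.184.86
Longest matching prefix is /19 -> next hop CORE-SW2.

CORE-SW2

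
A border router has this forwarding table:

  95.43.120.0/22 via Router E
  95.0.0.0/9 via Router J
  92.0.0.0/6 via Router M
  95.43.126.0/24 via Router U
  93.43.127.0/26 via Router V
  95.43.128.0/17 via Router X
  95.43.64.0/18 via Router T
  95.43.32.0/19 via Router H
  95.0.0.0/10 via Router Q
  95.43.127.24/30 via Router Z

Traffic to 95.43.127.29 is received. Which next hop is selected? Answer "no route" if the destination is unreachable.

Routes whose prefix contains 95.43.127.29:
  92.0.0.0/6 (92.0.0.0 - 95.255.255.255) -> Router M
  95.0.0.0/9 (95.0.0.0 - 95.127.255.255) -> Router J
  95.0.0.0/10 (95.0.0.0 - 95.63.255.255) -> Router Q
  95.43.64.0/18 (95.43.64.0 - 95.43.127.255) -> Router T
More-specific entries that do NOT match:
  95.43.127.24/30 (95.43.127.24 - 95.43.127.27) does not contain 95.43.127.29
  93.43.127.0/26 (93.43.127.0 - 93.43.127.63) does not contain 95.43.127.29
  95.43.126.0/24 (95.43.126.0 - 95.43.126.255) does not contain 95.43.127.29
  95.43.120.0/22 (95.43.120.0 - 95.43.123.255) does not contain 95.43.127.29
  95.43.32.0/19 (95.43.32.0 - 95.43.63.255) does not contain 95.43.127.29
Longest matching prefix is /18 -> next hop Router T.

Router T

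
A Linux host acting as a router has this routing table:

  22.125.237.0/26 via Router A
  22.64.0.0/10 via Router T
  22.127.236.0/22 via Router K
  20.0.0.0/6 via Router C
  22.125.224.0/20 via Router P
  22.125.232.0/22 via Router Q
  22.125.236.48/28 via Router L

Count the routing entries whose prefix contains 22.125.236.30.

3

Prefixes containing 22.125.236.30:
  20.0.0.0/6 (20.0.0.0 - 23.255.255.255)
  22.64.0.0/10 (22.64.0.0 - 22.127.255.255)
  22.125.224.0/20 (22.125.224.0 - 22.125.239.255)
Total matching entries: 3.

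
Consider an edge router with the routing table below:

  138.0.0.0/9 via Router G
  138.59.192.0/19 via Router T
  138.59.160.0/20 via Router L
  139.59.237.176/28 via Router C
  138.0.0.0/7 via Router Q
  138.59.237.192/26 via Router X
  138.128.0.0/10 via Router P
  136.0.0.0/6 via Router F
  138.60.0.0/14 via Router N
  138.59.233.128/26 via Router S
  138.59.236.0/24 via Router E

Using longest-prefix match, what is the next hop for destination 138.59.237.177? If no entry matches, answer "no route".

Routes whose prefix contains 138.59.237.177:
  136.0.0.0/6 (136.0.0.0 - 139.255.255.255) -> Router F
  138.0.0.0/7 (138.0.0.0 - 139.255.255.255) -> Router Q
  138.0.0.0/9 (138.0.0.0 - 138.127.255.255) -> Router G
More-specific entries that do NOT match:
  139.59.237.176/28 (139.59.237.176 - 139.59.237.191) does not contain 138.59.237.177
  138.59.237.192/26 (138.59.237.192 - 138.59.237.255) does not contain 138.59.237.177
  138.59.233.128/26 (138.59.233.128 - 138.59.233.191) does not contain 138.59.237.177
  138.59.236.0/24 (138.59.236.0 - 138.59.236.255) does not contain 138.59.237.177
  138.59.160.0/20 (138.59.160.0 - 138.59.175.255) does not contain 138.59.237.177
  138.59.192.0/19 (138.59.192.0 - 138.59.223.255) does not contain 138.59.237.177
  138.60.0.0/14 (138.60.0.0 - 138.63.255.255) does not contain 138.59.237.177
  138.128.0.0/10 (138.128.0.0 - 138.191.255.255) does not contain 138.59.237.177
Longest matching prefix is /9 -> next hop Router G.

Router G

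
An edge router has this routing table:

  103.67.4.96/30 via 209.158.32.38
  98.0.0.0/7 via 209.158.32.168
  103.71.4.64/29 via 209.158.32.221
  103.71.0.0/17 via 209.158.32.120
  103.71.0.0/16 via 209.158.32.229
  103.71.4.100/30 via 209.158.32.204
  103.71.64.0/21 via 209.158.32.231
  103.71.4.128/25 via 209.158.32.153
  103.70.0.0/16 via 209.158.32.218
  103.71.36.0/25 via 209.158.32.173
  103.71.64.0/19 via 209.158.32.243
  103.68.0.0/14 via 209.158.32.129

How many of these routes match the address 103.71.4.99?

3

Prefixes containing 103.71.4.99:
  103.68.0.0/14 (103.68.0.0 - 103.71.255.255)
  103.71.0.0/16 (103.71.0.0 - 103.71.255.255)
  103.71.0.0/17 (103.71.0.0 - 103.71.127.255)
Total matching entries: 3.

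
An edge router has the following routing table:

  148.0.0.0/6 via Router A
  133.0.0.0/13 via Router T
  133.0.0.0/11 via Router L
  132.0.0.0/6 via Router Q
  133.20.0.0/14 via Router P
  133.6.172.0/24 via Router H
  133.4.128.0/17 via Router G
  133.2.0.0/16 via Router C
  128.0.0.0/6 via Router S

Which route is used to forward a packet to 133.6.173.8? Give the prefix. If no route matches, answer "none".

133.0.0.0/13

Entries matching 133.6.173.8:
  132.0.0.0/6 (132.0.0.0 - 135.255.255.255)
  133.0.0.0/11 (133.0.0.0 - 133.31.255.255)
  133.0.0.0/13 (133.0.0.0 - 133.7.255.255)
Most specific is 133.0.0.0/13.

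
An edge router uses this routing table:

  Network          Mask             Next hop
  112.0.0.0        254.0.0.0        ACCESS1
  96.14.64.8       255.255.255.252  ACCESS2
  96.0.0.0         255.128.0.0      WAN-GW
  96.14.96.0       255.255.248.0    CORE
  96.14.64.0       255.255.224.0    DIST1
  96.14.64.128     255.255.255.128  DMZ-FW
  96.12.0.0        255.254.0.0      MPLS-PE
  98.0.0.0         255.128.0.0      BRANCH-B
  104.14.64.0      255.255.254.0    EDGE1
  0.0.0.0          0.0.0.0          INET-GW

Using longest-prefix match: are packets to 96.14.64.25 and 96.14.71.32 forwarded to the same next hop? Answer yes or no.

yes

96.14.64.25: longest match 96.14.64.0/19 -> DIST1
96.14.71.32: longest match 96.14.64.0/19 -> DIST1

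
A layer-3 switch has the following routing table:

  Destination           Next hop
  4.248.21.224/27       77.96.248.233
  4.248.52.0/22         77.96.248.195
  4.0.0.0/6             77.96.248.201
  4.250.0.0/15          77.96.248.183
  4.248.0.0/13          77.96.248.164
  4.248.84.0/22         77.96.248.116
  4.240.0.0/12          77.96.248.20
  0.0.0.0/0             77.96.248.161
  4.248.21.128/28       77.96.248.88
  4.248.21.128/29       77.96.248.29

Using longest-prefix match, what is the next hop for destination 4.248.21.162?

77.96.248.164

Routes whose prefix contains 4.248.21.162:
  0.0.0.0/0 (default, matches everything) -> 77.96.248.161
  4.0.0.0/6 (4.0.0.0 - 7.255.255.255) -> 77.96.248.201
  4.240.0.0/12 (4.240.0.0 - 4.255.255.255) -> 77.96.248.20
  4.248.0.0/13 (4.248.0.0 - 4.255.255.255) -> 77.96.248.164
More-specific entries that do NOT match:
  4.248.21.128/29 (4.248.21.128 - 4.248.21.135) does not contain 4.248.21.162
  4.248.21.128/28 (4.248.21.128 - 4.248.21.143) does not contain 4.248.21.162
  4.248.21.224/27 (4.248.21.224 - 4.248.21.255) does not contain 4.248.21.162
  4.248.52.0/22 (4.248.52.0 - 4.248.55.255) does not contain 4.248.21.162
  4.248.84.0/22 (4.248.84.0 - 4.248.87.255) does not contain 4.248.21.162
  4.250.0.0/15 (4.250.0.0 - 4.251.255.255) does not contain 4.248.21.162
Longest matching prefix is /13 -> next hop 77.96.248.164.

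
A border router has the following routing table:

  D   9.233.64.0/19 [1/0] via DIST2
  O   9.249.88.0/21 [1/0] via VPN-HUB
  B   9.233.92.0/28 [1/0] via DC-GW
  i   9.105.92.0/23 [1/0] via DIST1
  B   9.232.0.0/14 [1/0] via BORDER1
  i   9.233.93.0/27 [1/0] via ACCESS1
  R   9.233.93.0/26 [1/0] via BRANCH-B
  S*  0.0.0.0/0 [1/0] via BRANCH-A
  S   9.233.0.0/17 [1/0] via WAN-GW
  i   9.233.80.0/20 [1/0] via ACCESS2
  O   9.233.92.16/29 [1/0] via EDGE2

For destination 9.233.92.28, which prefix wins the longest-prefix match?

9.233.80.0/20

Entries matching 9.233.92.28:
  0.0.0.0/0 (default, matches everything)
  9.232.0.0/14 (9.232.0.0 - 9.235.255.255)
  9.233.0.0/17 (9.233.0.0 - 9.233.127.255)
  9.233.64.0/19 (9.233.64.0 - 9.233.95.255)
  9.233.80.0/20 (9.233.80.0 - 9.233.95.255)
Most specific is 9.233.80.0/20.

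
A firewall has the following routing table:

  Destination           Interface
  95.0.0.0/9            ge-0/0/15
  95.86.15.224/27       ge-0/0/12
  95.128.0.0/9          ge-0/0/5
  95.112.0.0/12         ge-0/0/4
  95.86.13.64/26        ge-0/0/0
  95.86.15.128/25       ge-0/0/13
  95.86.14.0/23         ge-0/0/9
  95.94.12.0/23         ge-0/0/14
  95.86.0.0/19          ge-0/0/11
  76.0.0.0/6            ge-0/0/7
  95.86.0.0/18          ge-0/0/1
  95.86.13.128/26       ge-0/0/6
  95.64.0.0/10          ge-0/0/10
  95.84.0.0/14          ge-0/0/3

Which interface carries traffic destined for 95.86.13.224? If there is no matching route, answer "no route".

Routes whose prefix contains 95.86.13.224:
  95.0.0.0/9 (95.0.0.0 - 95.127.255.255) -> ge-0/0/15
  95.64.0.0/10 (95.64.0.0 - 95.127.255.255) -> ge-0/0/10
  95.84.0.0/14 (95.84.0.0 - 95.87.255.255) -> ge-0/0/3
  95.86.0.0/18 (95.86.0.0 - 95.86.63.255) -> ge-0/0/1
  95.86.0.0/19 (95.86.0.0 - 95.86.31.255) -> ge-0/0/11
More-specific entries that do NOT match:
  95.86.15.224/27 (95.86.15.224 - 95.86.15.255) does not contain 95.86.13.224
  95.86.13.64/26 (95.86.13.64 - 95.86.13.127) does not contain 95.86.13.224
  95.86.13.128/26 (95.86.13.128 - 95.86.13.191) does not contain 95.86.13.224
  95.86.15.128/25 (95.86.15.128 - 95.86.15.255) does not contain 95.86.13.224
  95.86.14.0/23 (95.86.14.0 - 95.86.15.255) does not contain 95.86.13.224
  95.94.12.0/23 (95.94.12.0 - 95.94.13.255) does not contain 95.86.13.224
Longest matching prefix is /19 -> interface ge-0/0/11.

ge-0/0/11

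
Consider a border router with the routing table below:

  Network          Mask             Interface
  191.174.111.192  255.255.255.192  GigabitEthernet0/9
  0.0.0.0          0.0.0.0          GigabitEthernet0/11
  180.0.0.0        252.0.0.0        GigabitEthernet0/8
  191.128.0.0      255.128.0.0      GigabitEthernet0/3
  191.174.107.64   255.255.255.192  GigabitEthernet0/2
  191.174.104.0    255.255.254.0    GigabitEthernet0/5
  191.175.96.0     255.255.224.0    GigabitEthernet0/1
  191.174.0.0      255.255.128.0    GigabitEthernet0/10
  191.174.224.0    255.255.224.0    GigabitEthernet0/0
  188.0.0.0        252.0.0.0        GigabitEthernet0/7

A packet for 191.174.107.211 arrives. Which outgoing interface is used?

Routes whose prefix contains 191.174.107.211:
  0.0.0.0/0 (default, matches everything) -> GigabitEthernet0/11
  188.0.0.0/6 (188.0.0.0 - 191.255.255.255) -> GigabitEthernet0/7
  191.128.0.0/9 (191.128.0.0 - 191.255.255.255) -> GigabitEthernet0/3
  191.174.0.0/17 (191.174.0.0 - 191.174.127.255) -> GigabitEthernet0/10
More-specific entries that do NOT match:
  191.174.111.192/26 (191.174.111.192 - 191.174.111.255) does not contain 191.174.107.211
  191.174.107.64/26 (191.174.107.64 - 191.174.107.127) does not contain 191.174.107.211
  191.174.104.0/23 (191.174.104.0 - 191.174.105.255) does not contain 191.174.107.211
  191.175.96.0/19 (191.175.96.0 - 191.175.127.255) does not contain 191.174.107.211
  191.174.224.0/19 (191.174.224.0 - 191.174.255.255) does not contain 191.174.107.211
Longest matching prefix is /17 -> interface GigabitEthernet0/10.

GigabitEthernet0/10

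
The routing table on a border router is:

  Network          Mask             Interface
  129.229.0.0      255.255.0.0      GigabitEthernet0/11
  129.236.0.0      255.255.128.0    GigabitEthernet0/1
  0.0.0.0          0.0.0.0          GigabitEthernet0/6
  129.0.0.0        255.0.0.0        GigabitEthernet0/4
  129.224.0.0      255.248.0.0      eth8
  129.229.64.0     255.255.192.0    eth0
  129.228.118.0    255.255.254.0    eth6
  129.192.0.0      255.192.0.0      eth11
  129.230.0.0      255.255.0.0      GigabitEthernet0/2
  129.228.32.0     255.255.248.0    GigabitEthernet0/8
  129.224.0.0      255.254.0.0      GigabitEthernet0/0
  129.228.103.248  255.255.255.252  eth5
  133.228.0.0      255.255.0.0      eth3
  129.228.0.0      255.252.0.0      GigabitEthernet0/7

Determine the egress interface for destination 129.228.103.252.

GigabitEthernet0/7

Routes whose prefix contains 129.228.103.252:
  0.0.0.0/0 (default, matches everything) -> GigabitEthernet0/6
  129.0.0.0/8 (129.0.0.0 - 129.255.255.255) -> GigabitEthernet0/4
  129.192.0.0/10 (129.192.0.0 - 129.255.255.255) -> eth11
  129.224.0.0/13 (129.224.0.0 - 129.231.255.255) -> eth8
  129.228.0.0/14 (129.228.0.0 - 129.231.255.255) -> GigabitEthernet0/7
More-specific entries that do NOT match:
  129.228.103.248/30 (129.228.103.248 - 129.228.103.251) does not contain 129.228.103.252
  129.228.118.0/23 (129.228.118.0 - 129.228.119.255) does not contain 129.228.103.252
  129.228.32.0/21 (129.228.32.0 - 129.228.39.255) does not contain 129.228.103.252
  129.229.64.0/18 (129.229.64.0 - 129.229.127.255) does not contain 129.228.103.252
  129.236.0.0/17 (129.236.0.0 - 129.236.127.255) does not contain 129.228.103.252
  129.229.0.0/16 (129.229.0.0 - 129.229.255.255) does not contain 129.228.103.252
  129.230.0.0/16 (129.230.0.0 - 129.230.255.255) does not contain 129.228.103.252
  133.228.0.0/16 (133.228.0.0 - 133.228.255.255) does not contain 129.228.103.252
  129.224.0.0/15 (129.224.0.0 - 129.225.255.255) does not contain 129.228.103.252
Longest matching prefix is /14 -> interface GigabitEthernet0/7.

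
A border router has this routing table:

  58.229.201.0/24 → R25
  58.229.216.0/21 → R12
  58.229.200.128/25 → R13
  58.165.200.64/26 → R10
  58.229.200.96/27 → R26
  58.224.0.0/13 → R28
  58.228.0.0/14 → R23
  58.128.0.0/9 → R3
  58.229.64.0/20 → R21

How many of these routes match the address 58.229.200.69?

3

Prefixes containing 58.229.200.69:
  58.128.0.0/9 (58.128.0.0 - 58.255.255.255)
  58.224.0.0/13 (58.224.0.0 - 58.231.255.255)
  58.228.0.0/14 (58.228.0.0 - 58.231.255.255)
Total matching entries: 3.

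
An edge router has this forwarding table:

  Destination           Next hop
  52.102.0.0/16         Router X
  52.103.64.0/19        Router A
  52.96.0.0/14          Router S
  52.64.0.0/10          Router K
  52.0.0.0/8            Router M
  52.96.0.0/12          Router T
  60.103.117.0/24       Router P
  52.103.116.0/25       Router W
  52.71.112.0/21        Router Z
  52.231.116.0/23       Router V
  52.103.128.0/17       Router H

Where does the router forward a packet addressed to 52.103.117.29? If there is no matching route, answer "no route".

Routes whose prefix contains 52.103.117.29:
  52.0.0.0/8 (52.0.0.0 - 52.255.255.255) -> Router M
  52.64.0.0/10 (52.64.0.0 - 52.127.255.255) -> Router K
  52.96.0.0/12 (52.96.0.0 - 52.111.255.255) -> Router T
More-specific entries that do NOT match:
  52.103.116.0/25 (52.103.116.0 - 52.103.116.127) does not contain 52.103.117.29
  60.103.117.0/24 (60.103.117.0 - 60.103.117.255) does not contain 52.103.117.29
  52.231.116.0/23 (52.231.116.0 - 52.231.117.255) does not contain 52.103.117.29
  52.71.112.0/21 (52.71.112.0 - 52.71.119.255) does not contain 52.103.117.29
  52.103.64.0/19 (52.103.64.0 - 52.103.95.255) does not contain 52.103.117.29
  52.103.128.0/17 (52.103.128.0 - 52.103.255.255) does not contain 52.103.117.29
  52.102.0.0/16 (52.102.0.0 - 52.102.255.255) does not contain 52.103.117.29
  52.96.0.0/14 (52.96.0.0 - 52.99.255.255) does not contain 52.103.117.29
Longest matching prefix is /12 -> next hop Router T.

Router T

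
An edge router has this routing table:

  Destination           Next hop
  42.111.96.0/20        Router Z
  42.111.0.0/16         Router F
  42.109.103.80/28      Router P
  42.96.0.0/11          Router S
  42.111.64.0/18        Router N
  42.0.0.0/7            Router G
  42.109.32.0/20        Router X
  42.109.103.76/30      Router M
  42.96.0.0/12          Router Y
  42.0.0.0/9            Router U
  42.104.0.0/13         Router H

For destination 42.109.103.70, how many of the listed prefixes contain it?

5

Prefixes containing 42.109.103.70:
  42.0.0.0/7 (42.0.0.0 - 43.255.255.255)
  42.0.0.0/9 (42.0.0.0 - 42.127.255.255)
  42.96.0.0/11 (42.96.0.0 - 42.127.255.255)
  42.96.0.0/12 (42.96.0.0 - 42.111.255.255)
  42.104.0.0/13 (42.104.0.0 - 42.111.255.255)
Total matching entries: 5.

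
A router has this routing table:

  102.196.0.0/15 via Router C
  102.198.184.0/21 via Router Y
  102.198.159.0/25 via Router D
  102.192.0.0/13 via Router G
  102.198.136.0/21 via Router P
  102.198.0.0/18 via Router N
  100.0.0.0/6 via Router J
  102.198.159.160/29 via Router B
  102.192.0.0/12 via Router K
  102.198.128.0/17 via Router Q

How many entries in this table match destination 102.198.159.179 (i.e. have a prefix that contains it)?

4

Prefixes containing 102.198.159.179:
  100.0.0.0/6 (100.0.0.0 - 103.255.255.255)
  102.192.0.0/12 (102.192.0.0 - 102.207.255.255)
  102.192.0.0/13 (102.192.0.0 - 102.199.255.255)
  102.198.128.0/17 (102.198.128.0 - 102.198.255.255)
Total matching entries: 4.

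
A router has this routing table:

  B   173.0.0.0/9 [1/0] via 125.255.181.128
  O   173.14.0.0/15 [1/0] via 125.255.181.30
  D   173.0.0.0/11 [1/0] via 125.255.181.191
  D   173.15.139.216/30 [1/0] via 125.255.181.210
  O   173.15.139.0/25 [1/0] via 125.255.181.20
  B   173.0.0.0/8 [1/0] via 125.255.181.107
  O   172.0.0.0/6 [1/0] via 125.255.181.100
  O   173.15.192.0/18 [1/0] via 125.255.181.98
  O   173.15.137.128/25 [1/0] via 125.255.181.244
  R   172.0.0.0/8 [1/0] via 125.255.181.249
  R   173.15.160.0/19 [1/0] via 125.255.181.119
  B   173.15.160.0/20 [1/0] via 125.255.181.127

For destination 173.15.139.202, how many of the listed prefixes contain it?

5

Prefixes containing 173.15.139.202:
  172.0.0.0/6 (172.0.0.0 - 175.255.255.255)
  173.0.0.0/8 (173.0.0.0 - 173.255.255.255)
  173.0.0.0/9 (173.0.0.0 - 173.127.255.255)
  173.0.0.0/11 (173.0.0.0 - 173.31.255.255)
  173.14.0.0/15 (173.14.0.0 - 173.15.255.255)
Total matching entries: 5.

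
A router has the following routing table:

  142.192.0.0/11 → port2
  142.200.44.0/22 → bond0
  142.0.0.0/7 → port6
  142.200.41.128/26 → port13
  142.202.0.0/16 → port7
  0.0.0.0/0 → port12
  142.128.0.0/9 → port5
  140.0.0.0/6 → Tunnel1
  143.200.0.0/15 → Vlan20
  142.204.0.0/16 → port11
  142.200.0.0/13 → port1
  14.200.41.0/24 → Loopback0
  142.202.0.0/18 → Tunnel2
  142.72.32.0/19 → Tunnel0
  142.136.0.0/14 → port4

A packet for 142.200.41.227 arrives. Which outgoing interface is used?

port1

Routes whose prefix contains 142.200.41.227:
  0.0.0.0/0 (default, matches everything) -> port12
  140.0.0.0/6 (140.0.0.0 - 143.255.255.255) -> Tunnel1
  142.0.0.0/7 (142.0.0.0 - 143.255.255.255) -> port6
  142.128.0.0/9 (142.128.0.0 - 142.255.255.255) -> port5
  142.192.0.0/11 (142.192.0.0 - 142.223.255.255) -> port2
  142.200.0.0/13 (142.200.0.0 - 142.207.255.255) -> port1
More-specific entries that do NOT match:
  142.200.41.128/26 (142.200.41.128 - 142.200.41.191) does not contain 142.200.41.227
  14.200.41.0/24 (14.200.41.0 - 14.200.41.255) does not contain 142.200.41.227
  142.200.44.0/22 (142.200.44.0 - 142.200.47.255) does not contain 142.200.41.227
  142.72.32.0/19 (142.72.32.0 - 142.72.63.255) does not contain 142.200.41.227
  142.202.0.0/18 (142.202.0.0 - 142.202.63.255) does not contain 142.200.41.227
  142.202.0.0/16 (142.202.0.0 - 142.202.255.255) does not contain 142.200.41.227
  142.204.0.0/16 (142.204.0.0 - 142.204.255.255) does not contain 142.200.41.227
  143.200.0.0/15 (143.200.0.0 - 143.201.255.255) does not contain 142.200.41.227
  142.136.0.0/14 (142.136.0.0 - 142.139.255.255) does not contain 142.200.41.227
Longest matching prefix is /13 -> interface port1.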